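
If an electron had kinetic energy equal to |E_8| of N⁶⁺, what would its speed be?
1.914e+06 m/s (or 0.6385% of c)

The binding energy at n = 8 for N⁶⁺ is:
E_8 = -13.6057 × 7²/8² = -10.416864 eV
|E_8| = 10.416864 eV

Convert to Joules:
KE = 10.416864 eV × (1.602177 × 10⁻¹⁹ J/eV) = 1.66897e-18 J

Using KE = ½mv²:
v = √(2·KE/m_e)
v = √(2 × 1.66897e-18 J / 9.10938 × 10⁻³¹ kg)
v = 1.914e+06 m/s

This is approximately 0.6385% the speed of light.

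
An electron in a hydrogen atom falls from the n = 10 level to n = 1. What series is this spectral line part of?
Lyman series

The spectral series in hydrogen are named based on the final (lower) energy level:
- Lyman series: n_final = 1 (ultraviolet)
- Balmer series: n_final = 2 (visible/near-UV)
- Paschen series: n_final = 3 (infrared)
- Brackett series: n_final = 4 (infrared)
- Pfund series: n_final = 5 (far infrared)

Since this transition ends at n = 1, it belongs to the Lyman series.

For reference, this 10 → 1 line has photon energy
ΔE = 13.6057 eV × (1/1² - 1/10²) = 13.46964300 eV,
corresponding to wavelength λ = hc/ΔE = 1239.84 eV·nm / 13.46964300 eV = 92.046983 nm in the ultraviolet region.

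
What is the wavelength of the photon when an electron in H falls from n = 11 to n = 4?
1680.19933 nm

First, find the transition energy using E_n = -13.6057 / n² eV:
E_11 = -13.6057 / 11² = -0.11244380165 eV
E_4 = -13.6057 / 4² = -0.85035625000 eV

Photon energy: |ΔE| = |E_4 - E_11| = 0.73791244835 eV

Convert to wavelength using E = hc/λ with hc = 1239.84 eV·nm:
λ = hc/E = 1239.84 eV·nm / 0.73791244835 eV
λ = 1680.19933 nm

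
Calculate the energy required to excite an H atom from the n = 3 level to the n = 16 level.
1.458597 eV

The energy levels of a hydrogen-like atom are E_n = -13.6057 eV / n².

Energy at n = 3: E_3 = -13.6057 / 3² = -1.511744444 eV
Energy at n = 16: E_16 = -13.6057 / 16² = -0.053147266 eV

The excitation energy is the difference:
ΔE = E_16 - E_3
ΔE = -0.053147266 - (-1.511744444)
ΔE = 1.458597 eV

Since this is positive, energy must be absorbed (photon absorption).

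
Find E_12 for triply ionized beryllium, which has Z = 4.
-1.5117 eV

For hydrogen-like ions, the energy levels scale with Z²:
E_n = -13.6057 Z² / n² eV

For Be³⁺ (Z = 4) at n = 12:
E_12 = -13.6057 × 4² / 12²
E_12 = -13.6057 × 16 / 144
E_12 = -217.6912 / 144
E_12 = -1.5117 eV

The energy is 16 times more negative than hydrogen at the same n due to the stronger nuclear charge.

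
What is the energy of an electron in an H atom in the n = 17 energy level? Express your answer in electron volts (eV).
-0.047 eV

The energy levels of a hydrogen-like atom are given by:
E_n = -13.6057 eV / n²

For n = 17:
E_17 = -13.6057 eV / 17²
E_17 = -13.6057 eV / 289
E_17 = -0.047 eV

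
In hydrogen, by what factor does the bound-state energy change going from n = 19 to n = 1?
361.0000

Using E_n = -13.6057 Z² / n² eV with Z = 1:

E_1 = -13.6057 / 1² = -13.6057 / 1 = -13.6057000000 eV
E_19 = -13.6057 / 19² = -13.6057 / 361 = -0.0376889197 eV

The ratio is:
E_1/E_19 = (-13.6057000000) / (-0.0376889197)
E_1/E_19 = (-13.6057/1) / (-13.6057/361)
E_1/E_19 = 361/1
E_1/E_19 = 361.0000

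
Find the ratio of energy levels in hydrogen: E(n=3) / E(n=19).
40.11

Using E_n = -13.6057 Z² / n² eV with Z = 1:

E_3 = -13.6057 / 3² = -13.6057 / 9 = -1.51174444 eV
E_19 = -13.6057 / 19² = -13.6057 / 361 = -0.03768892 eV

The ratio is:
E_3/E_19 = (-1.51174444) / (-0.03768892)
E_3/E_19 = (-13.6057/9) / (-13.6057/361)
E_3/E_19 = 361/9
E_3/E_19 = 40.11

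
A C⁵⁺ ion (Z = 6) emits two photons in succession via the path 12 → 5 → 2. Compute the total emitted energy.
119.0499 eV

The energy levels of C⁵⁺ are E_n = -13.6057 × 6² / n² eV.

First transition (12 → 5):
ΔE₁ = |E_5 - E_12|
ΔE₁ = |-19.5922080000 - (-3.4014250000)| = 16.1907830 eV

Second transition (5 → 2):
ΔE₂ = |E_2 - E_5|
ΔE₂ = |-122.4513000000 - (-19.5922080000)| = 102.8590920 eV

Total energy released:
E_total = ΔE₁ + ΔE₂ = 16.1907830 + 102.8590920 = 119.0499 eV

Note: This equals the direct transition 12 → 2: 119.0499 eV ✓
Energy is conserved regardless of the path taken.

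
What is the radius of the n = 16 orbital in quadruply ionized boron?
2.7094 nm (or 27.0939 Å)

The Bohr radius formula is:
r_n = n² a₀ / Z

where a₀ = 0.0529177 nm is the Bohr radius.

For B⁴⁺ (Z = 5) at n = 16:
r_16 = 16² × 0.0529177 nm / 5
r_16 = 256 × 0.0529177 nm / 5
r_16 = 13.54693 nm / 5
r_16 = 2.7094 nm

The electron orbits at approximately 2.7094 nm from the nucleus.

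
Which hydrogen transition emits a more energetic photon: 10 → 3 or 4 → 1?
4 → 1

Calculate the energy for each transition:

Transition 10 → 3:
ΔE₁ = |E_3 - E_10| = |-13.6057/3² - (-13.6057/10²)|
ΔE₁ = |-1.511744444444 - (-0.136057000000)| = 1.375687444 eV

Transition 4 → 1:
ΔE₂ = |E_1 - E_4| = |-13.6057/1² - (-13.6057/4²)|
ΔE₂ = |-13.605700000000 - (-0.850356250000)| = 12.755343750 eV

Since 12.755343750 eV > 1.375687444 eV, the transition 4 → 1 emits the more energetic photon.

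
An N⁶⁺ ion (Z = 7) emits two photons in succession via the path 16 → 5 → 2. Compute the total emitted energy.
164.07 eV

The energy levels of N⁶⁺ are E_n = -13.6057 × 7² / n² eV.

First transition (16 → 5):
ΔE₁ = |E_5 - E_16|
ΔE₁ = |-26.66717200 - (-2.60421602)| = 24.06296 eV

Second transition (5 → 2):
ΔE₂ = |E_2 - E_5|
ΔE₂ = |-166.66982500 - (-26.66717200)| = 140.00265 eV

Total energy released:
E_total = ΔE₁ + ΔE₂ = 24.06296 + 140.00265 = 164.07 eV

Note: This equals the direct transition 16 → 2: 164.07 eV ✓
Energy is conserved regardless of the path taken.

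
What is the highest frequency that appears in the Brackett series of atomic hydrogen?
2.06e+14 Hz

The series limit corresponds to the transition from n = ∞ to n = 4.
This is the highest energy (shortest wavelength) transition in the Brackett series.

E_∞ = 0 eV
E_4 = -13.6057 / 4² = -0.85035625 eV

Energy at series limit:
ΔE = E_∞ - E_4 = 0 - (-0.85035625) = 0.85035625 eV
E = 0.85035625 eV × (1.602177 × 10⁻¹⁹ J/eV) = 1.3624e-19 J
f = E/h = 1.3624e-19 J / (6.62607 × 10⁻³⁴ J·s) = 2.06e+14 Hz

This energy equals the ionization energy from the n = 4 state of hydrogen.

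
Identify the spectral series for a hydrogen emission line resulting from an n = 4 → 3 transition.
Paschen series

The spectral series in hydrogen are named based on the final (lower) energy level:
- Lyman series: n_final = 1 (ultraviolet)
- Balmer series: n_final = 2 (visible/near-UV)
- Paschen series: n_final = 3 (infrared)
- Brackett series: n_final = 4 (infrared)
- Pfund series: n_final = 5 (far infrared)

Since this transition ends at n = 3, it belongs to the Paschen series.

For reference, this 4 → 3 line has photon energy
ΔE = 13.6057 eV × (1/3² - 1/4²) = 0.66138819444 eV,
corresponding to wavelength λ = hc/ΔE = 1239.84 eV·nm / 0.66138819444 eV = 1874.60256 nm in the infrared region.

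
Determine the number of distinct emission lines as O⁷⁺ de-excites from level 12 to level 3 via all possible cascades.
45

The electron can occupy levels n = 3, 4, ..., 12 during de-excitation — that is m = 12 - 3 + 1 = 10 distinct levels.

The number of distinct spectral lines equals the number of ways to choose 2 of these m levels (each pair gives one possible emission transition):

Number of lines = m(m-1)/2 = 10×9/2 = 45

These correspond to all possible transitions between the 10 levels:
12 → 11, 12 → 10, 12 → 9, 12 → 8, 12 → 7, 12 → 6, 12 → 5, 12 → 4...

Each transition produces a photon with a unique energy (and thus wavelength). This count does not depend on Z.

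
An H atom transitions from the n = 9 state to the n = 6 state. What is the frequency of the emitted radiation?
5.07692e+13 Hz

First, find the transition energy:
E_9 = -13.6057 / 9² = -0.167971605 eV
E_6 = -13.6057 / 6² = -0.377936111 eV
|ΔE| = |E_6 - E_9| = 0.209964506 eV

Convert to Joules: E = 0.209964506 eV × (1.602177 × 10⁻¹⁹ J/eV) = 3.3640030e-20 J

Using E = hf:
f = E/h = 3.3640030e-20 J / (6.62607 × 10⁻³⁴ J·s)
f = 5.07692e+13 Hz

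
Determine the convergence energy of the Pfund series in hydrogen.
0.544 eV

The series limit corresponds to the transition from n = ∞ to n = 5.
This is the highest energy (shortest wavelength) transition in the Pfund series.

E_∞ = 0 eV
E_5 = -13.6057 / 5² = -0.544 eV

Energy at series limit:
ΔE = E_∞ - E_5 = 0 - (-0.544) = 0.544 eV

This energy equals the ionization energy from the n = 5 state of hydrogen.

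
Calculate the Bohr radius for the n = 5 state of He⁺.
0.6615 nm (or 6.6147 Å)

The Bohr radius formula is:
r_n = n² a₀ / Z

where a₀ = 0.0529177 nm is the Bohr radius.

For He⁺ (Z = 2) at n = 5:
r_5 = 5² × 0.0529177 nm / 2
r_5 = 25 × 0.0529177 nm / 2
r_5 = 1.32294 nm / 2
r_5 = 0.6615 nm

The electron orbits at approximately 0.6615 nm from the nucleus.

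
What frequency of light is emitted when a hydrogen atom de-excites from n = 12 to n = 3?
3.4269e+14 Hz

First, find the transition energy:
E_12 = -13.6057 / 12² = -0.0944840 eV
E_3 = -13.6057 / 3² = -1.5117444 eV
|ΔE| = |E_3 - E_12| = 1.4172604 eV

Convert to Joules: E = 1.4172604 eV × (1.602177 × 10⁻¹⁹ J/eV) = 2.270702e-19 J

Using E = hf:
f = E/h = 2.270702e-19 J / (6.62607 × 10⁻³⁴ J·s)
f = 3.4269e+14 Hz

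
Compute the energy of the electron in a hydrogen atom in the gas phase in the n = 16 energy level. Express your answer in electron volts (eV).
-0.0531 eV

The energy levels of a hydrogen-like atom are given by:
E_n = -13.6057 eV / n²

For n = 16:
E_16 = -13.6057 eV / 16²
E_16 = -13.6057 eV / 256
E_16 = -0.0531 eV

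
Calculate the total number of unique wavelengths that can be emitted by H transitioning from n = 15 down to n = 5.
55

The electron can occupy levels n = 5, 6, ..., 15 during de-excitation — that is m = 15 - 5 + 1 = 11 distinct levels.

The number of distinct spectral lines equals the number of ways to choose 2 of these m levels (each pair gives one possible emission transition):

Number of lines = m(m-1)/2 = 11×10/2 = 55

These correspond to all possible transitions between the 11 levels:
15 → 14, 15 → 13, 15 → 12, 15 → 11, 15 → 10, 15 → 9, 15 → 8, 15 → 7...

Each transition produces a photon with a unique energy (and thus wavelength). This count does not depend on Z.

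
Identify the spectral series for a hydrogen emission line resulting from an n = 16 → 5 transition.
Pfund series

The spectral series in hydrogen are named based on the final (lower) energy level:
- Lyman series: n_final = 1 (ultraviolet)
- Balmer series: n_final = 2 (visible/near-UV)
- Paschen series: n_final = 3 (infrared)
- Brackett series: n_final = 4 (infrared)
- Pfund series: n_final = 5 (far infrared)

Since this transition ends at n = 5, it belongs to the Pfund series.

For reference, this 16 → 5 line has photon energy
ΔE = 13.6057 eV × (1/5² - 1/16²) = 0.49108073 eV,
corresponding to wavelength λ = hc/ΔE = 1239.84 eV·nm / 0.49108073 eV = 2524.72 nm in the far infrared region.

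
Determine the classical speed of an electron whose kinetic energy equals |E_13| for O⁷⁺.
1.3463e+06 m/s (or 0.44907% of c)

The binding energy at n = 13 for O⁷⁺ is:
E_13 = -13.6057 × 8²/13² = -5.1524544 eV
|E_13| = 5.1524544 eV

Convert to Joules:
KE = 5.1524544 eV × (1.602177 × 10⁻¹⁹ J/eV) = 8.255144e-19 J

Using KE = ½mv²:
v = √(2·KE/m_e)
v = √(2 × 8.255144e-19 J / 9.10938 × 10⁻³¹ kg)
v = 1.3463e+06 m/s

This is approximately 0.44907% the speed of light.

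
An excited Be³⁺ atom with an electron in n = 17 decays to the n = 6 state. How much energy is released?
5.293721 eV

The energy levels are E_n = -13.6057 Z² eV / n².

Energy at n = 17: E_17 = -13.6057 × 4² / 17² = -0.753256747 eV
Energy at n = 6: E_6 = -13.6057 × 4² / 6² = -6.046977778 eV

For emission (electron falling to lower state), the photon energy is:
E_photon = E_17 - E_6 = |-0.753256747 - (-6.046977778)|
E_photon = 5.293721 eV

This energy is carried away by the emitted photon.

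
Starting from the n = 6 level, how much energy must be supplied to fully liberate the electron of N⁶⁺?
18.519 eV

The ionization energy is the energy needed to remove the electron completely (n → ∞).

For a hydrogen-like ion with Z = 7, E_n = -13.6057 Z² / n² eV.

At n = 6: E_6 = -13.6057 × 7² / 6² = -18.518869 eV
At n = ∞: E_∞ = 0 eV

Ionization energy = E_∞ - E_6 = 0 - (-18.518869) = 18.518869 eV
Ionization energy ≈ 18.519 eV

This is also called the binding energy of the electron in state n = 6.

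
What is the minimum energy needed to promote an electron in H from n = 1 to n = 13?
13.525193 eV

The energy levels of a hydrogen-like atom are E_n = -13.6057 eV / n².

Energy at n = 1: E_1 = -13.6057 / 1² = -13.605700000 eV
Energy at n = 13: E_13 = -13.6057 / 13² = -0.080507101 eV

The excitation energy is the difference:
ΔE = E_13 - E_1
ΔE = -0.080507101 - (-13.605700000)
ΔE = 13.525193 eV

Since this is positive, energy must be absorbed (photon absorption).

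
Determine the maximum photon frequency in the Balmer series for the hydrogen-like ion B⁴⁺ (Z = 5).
2.0562e+16 Hz

The series limit corresponds to the transition from n = ∞ to n = 2.
This is the highest energy (shortest wavelength) transition in the Balmer series.

E_∞ = 0 eV
E_2 = -13.6057 × 5² / 2² = -85.0356250 eV

Energy at series limit:
ΔE = E_∞ - E_2 = 0 - (-85.0356250) = 85.0356250 eV
E = 85.0356250 eV × (1.602177 × 10⁻¹⁹ J/eV) = 1.362421e-17 J
f = E/h = 1.362421e-17 J / (6.62607 × 10⁻³⁴ J·s) = 2.0562e+16 Hz

This energy equals the ionization energy from the n = 2 state of B⁴⁺.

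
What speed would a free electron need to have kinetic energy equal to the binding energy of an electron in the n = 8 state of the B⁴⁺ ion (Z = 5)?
1.367e+06 m/s (or 0.45608% of c)

The binding energy at n = 8 for B⁴⁺ is:
E_8 = -13.6057 × 5²/8² = -5.3147266 eV
|E_8| = 5.3147266 eV

Convert to Joules:
KE = 5.3147266 eV × (1.602177 × 10⁻¹⁹ J/eV) = 8.51513e-19 J

Using KE = ½mv²:
v = √(2·KE/m_e)
v = √(2 × 8.51513e-19 J / 9.10938 × 10⁻³¹ kg)
v = 1.367e+06 m/s

This is approximately 0.45608% the speed of light.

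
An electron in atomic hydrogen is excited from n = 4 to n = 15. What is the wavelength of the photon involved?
1569.64329 nm

First, find the transition energy using E_n = -13.6057 / n² eV:
E_4 = -13.6057 / 4² = -0.85035625000 eV
E_15 = -13.6057 / 15² = -0.06046977778 eV

Photon energy: |ΔE| = |E_15 - E_4| = 0.78988647222 eV

Convert to wavelength using E = hc/λ with hc = 1239.84 eV·nm:
λ = hc/E = 1239.84 eV·nm / 0.78988647222 eV
λ = 1569.64329 nm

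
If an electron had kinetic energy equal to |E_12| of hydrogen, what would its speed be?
1.823e+05 m/s (or 0.061% of c)

The binding energy at n = 12 for hydrogen is:
E_12 = -13.6057/12² = -0.09448403 eV
|E_12| = 0.09448403 eV

Convert to Joules:
KE = 0.09448403 eV × (1.602177 × 10⁻¹⁹ J/eV) = 1.51380e-20 J

Using KE = ½mv²:
v = √(2·KE/m_e)
v = √(2 × 1.51380e-20 J / 9.10938 × 10⁻³¹ kg)
v = 1.823e+05 m/s

This is approximately 0.061% the speed of light.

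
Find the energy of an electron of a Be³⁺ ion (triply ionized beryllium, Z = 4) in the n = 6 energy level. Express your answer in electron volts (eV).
-6.047 eV

The energy levels of a hydrogen-like atom are given by:
E_n = -13.6057 Z² / n² eV  (with Z = 4 for Be³⁺)

For n = 6:
E_6 = -13.6057 × 4² / 6²
E_6 = -13.6057 × 16 / 36
E_6 = -6.047 eV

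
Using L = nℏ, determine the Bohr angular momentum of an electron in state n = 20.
2.10914e-33 J·s (or 20ℏ)

In the Bohr model, angular momentum is quantized:
L = nℏ

where ℏ = h/(2π) = 1.0545718e-34 J·s

For n = 20:
L = 20 × 1.0545718e-34 J·s
L = 2.10914e-33 J·s

This can also be written as L = 20ℏ.
The angular momentum is an integer multiple of the reduced Planck constant.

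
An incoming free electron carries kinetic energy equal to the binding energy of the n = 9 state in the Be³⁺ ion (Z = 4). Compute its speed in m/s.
9.723e+05 m/s (or 0.3243% of c)

The binding energy at n = 9 for Be³⁺ is:
E_9 = -13.6057 × 4²/9² = -2.687546 eV
|E_9| = 2.687546 eV

Convert to Joules:
KE = 2.687546 eV × (1.602177 × 10⁻¹⁹ J/eV) = 4.30592e-19 J

Using KE = ½mv²:
v = √(2·KE/m_e)
v = √(2 × 4.30592e-19 J / 9.10938 × 10⁻³¹ kg)
v = 9.723e+05 m/s

This is approximately 0.3243% the speed of light.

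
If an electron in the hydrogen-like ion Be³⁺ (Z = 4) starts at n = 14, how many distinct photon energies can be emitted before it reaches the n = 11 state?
6

The electron can occupy levels n = 11, 12, ..., 14 during de-excitation — that is m = 14 - 11 + 1 = 4 distinct levels.

The number of distinct spectral lines equals the number of ways to choose 2 of these m levels (each pair gives one possible emission transition):

Number of lines = m(m-1)/2 = 4×3/2 = 6

These correspond to all possible transitions between the 4 levels:
14 → 13, 14 → 12, 14 → 11, 13 → 12, 13 → 11, 12 → 11

Each transition produces a photon with a unique energy (and thus wavelength). This count does not depend on Z.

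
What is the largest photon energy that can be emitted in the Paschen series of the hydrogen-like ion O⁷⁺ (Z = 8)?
96.75 eV

The series limit corresponds to the transition from n = ∞ to n = 3.
This is the highest energy (shortest wavelength) transition in the Paschen series.

E_∞ = 0 eV
E_3 = -13.6057 × 8² / 3² = -96.75 eV

Energy at series limit:
ΔE = E_∞ - E_3 = 0 - (-96.75) = 96.75 eV

This energy equals the ionization energy from the n = 3 state of O⁷⁺.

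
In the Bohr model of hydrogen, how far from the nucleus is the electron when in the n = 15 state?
11.9065 nm (or 119.0648 Å)

The Bohr radius formula is:
r_n = n² a₀ / Z

where a₀ = 0.0529177 nm is the Bohr radius.

For H (Z = 1) at n = 15:
r_15 = 15² × 0.0529177 nm / 1
r_15 = 225 × 0.0529177 nm / 1
r_15 = 11.90648 nm / 1
r_15 = 11.9065 nm

The electron orbits at approximately 11.9065 nm from the nucleus.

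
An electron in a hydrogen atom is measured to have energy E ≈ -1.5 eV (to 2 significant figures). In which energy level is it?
n = 3

The exact energy levels follow E_n = -13.6057 eV / n².

The measured value (-1.5 eV) is reported to only 2 significant figures, so we must test candidate n values and see which one matches to that precision.

Candidate energies:
  n = 1:  E = -13.6057/1² = -13.605700 eV
  n = 2:  E = -13.6057/2² = -3.401425 eV
  n = 3:  E = -13.6057/3² = -1.511744 eV  ← matches
  n = 4:  E = -13.6057/4² = -0.850356 eV
  n = 5:  E = -13.6057/5² = -0.544228 eV

Checking against the measurement of -1.5 eV (2 sig figs), only n = 3 agrees:
E_3 = -1.511744 eV, which rounds to -1.5 eV ✓

Therefore n = 3.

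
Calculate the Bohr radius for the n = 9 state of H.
4.2863 nm (or 42.8633 Å)

The Bohr radius formula is:
r_n = n² a₀ / Z

where a₀ = 0.0529177 nm is the Bohr radius.

For H (Z = 1) at n = 9:
r_9 = 9² × 0.0529177 nm / 1
r_9 = 81 × 0.0529177 nm / 1
r_9 = 4.28633 nm / 1
r_9 = 4.2863 nm

The electron orbits at approximately 4.2863 nm from the nucleus.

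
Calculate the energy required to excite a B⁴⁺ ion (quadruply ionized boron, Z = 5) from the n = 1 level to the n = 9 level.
335.943 eV

The energy levels of a hydrogen-like atom are E_n = -13.6057 Z² eV / n².

Energy at n = 1: E_1 = -13.6057 × 5² / 1² = -340.142500 eV
Energy at n = 9: E_9 = -13.6057 × 5² / 9² = -4.199290 eV

The excitation energy is the difference:
ΔE = E_9 - E_1
ΔE = -4.199290 - (-340.142500)
ΔE = 335.943 eV

Since this is positive, energy must be absorbed (photon absorption).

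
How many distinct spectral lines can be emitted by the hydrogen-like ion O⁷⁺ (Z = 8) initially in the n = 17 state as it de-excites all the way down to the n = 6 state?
66

The electron can occupy levels n = 6, 7, ..., 17 during de-excitation — that is m = 17 - 6 + 1 = 12 distinct levels.

The number of distinct spectral lines equals the number of ways to choose 2 of these m levels (each pair gives one possible emission transition):

Number of lines = m(m-1)/2 = 12×11/2 = 66

These correspond to all possible transitions between the 12 levels:
17 → 16, 17 → 15, 17 → 14, 17 → 13, 17 → 12, 17 → 11, 17 → 10, 17 → 9...

Each transition produces a photon with a unique energy (and thus wavelength). This count does not depend on Z.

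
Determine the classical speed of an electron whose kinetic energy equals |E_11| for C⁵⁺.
1.193e+06 m/s (or 0.39804% of c)

The binding energy at n = 11 for C⁵⁺ is:
E_11 = -13.6057 × 6²/11² = -4.0479769 eV
|E_11| = 4.0479769 eV

Convert to Joules:
KE = 4.0479769 eV × (1.602177 × 10⁻¹⁹ J/eV) = 6.48558e-19 J

Using KE = ½mv²:
v = √(2·KE/m_e)
v = √(2 × 6.48558e-19 J / 9.10938 × 10⁻³¹ kg)
v = 1.193e+06 m/s

This is approximately 0.39804% the speed of light.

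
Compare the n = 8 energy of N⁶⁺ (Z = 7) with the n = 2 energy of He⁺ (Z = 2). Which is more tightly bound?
He⁺ at n = 2 (E = -13.6057 eV)

Using E_n = -13.6057 Z² / n² eV:

N⁶⁺ (Z = 7) at n = 8:
E = -13.6057 × 7² / 8² = -13.6057 × 49 / 64 = -10.4168641 eV

He⁺ (Z = 2) at n = 2:
E = -13.6057 × 2² / 2² = -13.6057 × 4 / 4 = -13.6057000 eV

Since -13.6057000 eV < -10.4168641 eV,
He⁺ at n = 2 is more tightly bound (requires more energy to ionize).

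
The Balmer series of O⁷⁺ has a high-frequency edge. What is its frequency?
5.26e+16 Hz

The series limit corresponds to the transition from n = ∞ to n = 2.
This is the highest energy (shortest wavelength) transition in the Balmer series.

E_∞ = 0 eV
E_2 = -13.6057 × 8² / 2² = -217.691200 eV

Energy at series limit:
ΔE = E_∞ - E_2 = 0 - (-217.691200) = 217.691200 eV
E = 217.691200 eV × (1.602177 × 10⁻¹⁹ J/eV) = 3.4878e-17 J
f = E/h = 3.4878e-17 J / (6.62607 × 10⁻³⁴ J·s) = 5.26e+16 Hz

This energy equals the ionization energy from the n = 2 state of O⁷⁺.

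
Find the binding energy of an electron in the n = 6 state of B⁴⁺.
9.45 eV

The ionization energy is the energy needed to remove the electron completely (n → ∞).

For a hydrogen-like ion with Z = 5, E_n = -13.6057 Z² / n² eV.

At n = 6: E_6 = -13.6057 × 5² / 6² = -9.44840 eV
At n = ∞: E_∞ = 0 eV

Ionization energy = E_∞ - E_6 = 0 - (-9.44840) = 9.44840 eV
Ionization energy ≈ 9.45 eV

This is also called the binding energy of the electron in state n = 6.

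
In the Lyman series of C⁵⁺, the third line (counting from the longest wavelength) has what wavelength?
2.700 nm

The lines of a series are numbered from the longest wavelength (smallest ΔE) outward; the third line is the transition from n = n_f + 3 to n_f.
The Lyman series has all transitions ending at n_f = 1.

For C⁵⁺ (Z = 6), the third line (γ-line) is the jump from n = 4 to n = 1:
E_4 = -13.6057 × 6² / 4² = -30.61283 eV
E_1 = -13.6057 × 6² / 1² = -489.80520 eV
ΔE = E_4 - E_1 = 459.19237 eV

λ = hc/E = 1239.84 eV·nm / 459.19237 eV
λ = 2.700 nm

This is the γ-line of the Lyman series in C⁵⁺.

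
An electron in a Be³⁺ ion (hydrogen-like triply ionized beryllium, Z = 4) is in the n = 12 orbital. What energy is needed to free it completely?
1.51174 eV

The ionization energy is the energy needed to remove the electron completely (n → ∞).

For a hydrogen-like ion with Z = 4, E_n = -13.6057 Z² / n² eV.

At n = 12: E_12 = -13.6057 × 4² / 12² = -1.51174444 eV
At n = ∞: E_∞ = 0 eV

Ionization energy = E_∞ - E_12 = 0 - (-1.51174444) = 1.51174444 eV
Ionization energy ≈ 1.51174 eV

This is also called the binding energy of the electron in state n = 12.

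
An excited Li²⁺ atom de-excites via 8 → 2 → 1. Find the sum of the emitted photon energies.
120.54 eV

The energy levels of Li²⁺ are E_n = -13.6057 × 3² / n² eV.

First transition (8 → 2):
ΔE₁ = |E_2 - E_8|
ΔE₁ = |-30.61282500 - (-1.91330156)| = 28.69952 eV

Second transition (2 → 1):
ΔE₂ = |E_1 - E_2|
ΔE₂ = |-122.45130000 - (-30.61282500)| = 91.83848 eV

Total energy released:
E_total = ΔE₁ + ΔE₂ = 28.69952 + 91.83848 = 120.54 eV

Note: This equals the direct transition 8 → 1: 120.54 eV ✓
Energy is conserved regardless of the path taken.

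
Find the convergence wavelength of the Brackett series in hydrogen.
1458.0242 nm

The series limit corresponds to the transition from n = ∞ to n = 4.
This is the highest energy (shortest wavelength) transition in the Brackett series.

E_∞ = 0 eV
E_4 = -13.6057 / 4² = -0.8503562500 eV

Energy at series limit:
ΔE = E_∞ - E_4 = 0 - (-0.8503562500) = 0.8503562500 eV
λ = hc/E = 1239.84 eV·nm / 0.8503562500 eV = 1458.0242 nm

This energy equals the ionization energy from the n = 4 state of hydrogen.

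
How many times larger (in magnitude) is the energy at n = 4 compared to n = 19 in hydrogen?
22.56250

Using E_n = -13.6057 Z² / n² eV with Z = 1:

E_4 = -13.6057 / 4² = -13.6057 / 16 = -0.85035625000 eV
E_19 = -13.6057 / 19² = -13.6057 / 361 = -0.03768891967 eV

The ratio is:
E_4/E_19 = (-0.85035625000) / (-0.03768891967)
E_4/E_19 = (-13.6057/16) / (-13.6057/361)
E_4/E_19 = 361/16
E_4/E_19 = 22.56250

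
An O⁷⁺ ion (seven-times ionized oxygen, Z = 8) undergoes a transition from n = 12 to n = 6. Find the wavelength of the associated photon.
68.345 nm

First, find the transition energy using E_n = -13.6057 Z² / n² eV:
E_12 = -13.6057 × 8² / 12² = -6.04698 eV
E_6 = -13.6057 × 8² / 6² = -24.18791 eV

Photon energy: |ΔE| = |E_6 - E_12| = 18.14093 eV

Convert to wavelength using E = hc/λ with hc = 1239.84 eV·nm:
λ = hc/E = 1239.84 eV·nm / 18.14093 eV
λ = 68.345 nm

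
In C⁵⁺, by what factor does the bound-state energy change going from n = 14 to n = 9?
2.4198

Using E_n = -13.6057 Z² / n² eV with Z = 6:

E_9 = -13.6057 × 6² / 9² = -489.8052 / 81 = -6.0469777778 eV
E_14 = -13.6057 × 6² / 14² = -489.8052 / 196 = -2.4990061224 eV

The ratio is:
E_9/E_14 = (-6.0469777778) / (-2.4990061224)
E_9/E_14 = (-489.8052/81) / (-489.8052/196)
E_9/E_14 = 196/81
E_9/E_14 = 2.4198
(Note: the Z² factors cancel in the ratio.)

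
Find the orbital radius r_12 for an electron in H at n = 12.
7.6202 nm (or 76.2015 Å)

The Bohr radius formula is:
r_n = n² a₀ / Z

where a₀ = 0.0529177 nm is the Bohr radius.

For H (Z = 1) at n = 12:
r_12 = 12² × 0.0529177 nm / 1
r_12 = 144 × 0.0529177 nm / 1
r_12 = 7.62015 nm / 1
r_12 = 7.6202 nm

The electron orbits at approximately 7.6202 nm from the nucleus.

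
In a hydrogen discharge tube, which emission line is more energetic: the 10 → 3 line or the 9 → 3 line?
10 → 3

Calculate the energy for each transition:

Transition 10 → 3:
ΔE₁ = |E_3 - E_10| = |-13.6057/3² - (-13.6057/10²)|
ΔE₁ = |-1.5117444444 - (-0.1360570000)| = 1.3756874 eV

Transition 9 → 3:
ΔE₂ = |E_3 - E_9| = |-13.6057/3² - (-13.6057/9²)|
ΔE₂ = |-1.5117444444 - (-0.1679716049)| = 1.3437728 eV

Since 1.3756874 eV > 1.3437728 eV, the transition 10 → 3 emits the more energetic photon.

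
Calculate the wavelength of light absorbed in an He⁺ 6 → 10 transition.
1281.4666 nm

First, find the transition energy using E_n = -13.6057 Z² / n² eV:
E_6 = -13.6057 × 2² / 6² = -1.5117444444 eV
E_10 = -13.6057 × 2² / 10² = -0.5442280000 eV

Photon energy: |ΔE| = |E_10 - E_6| = 0.9675164444 eV

Convert to wavelength using E = hc/λ with hc = 1239.84 eV·nm:
λ = hc/E = 1239.84 eV·nm / 0.9675164444 eV
λ = 1281.4666 nm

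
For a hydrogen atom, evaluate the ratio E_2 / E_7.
12.250

Using E_n = -13.6057 Z² / n² eV with Z = 1:

E_2 = -13.6057 / 2² = -13.6057 / 4 = -3.401425000 eV
E_7 = -13.6057 / 7² = -13.6057 / 49 = -0.277667347 eV

The ratio is:
E_2/E_7 = (-3.401425000) / (-0.277667347)
E_2/E_7 = (-13.6057/4) / (-13.6057/49)
E_2/E_7 = 49/4
E_2/E_7 = 12.250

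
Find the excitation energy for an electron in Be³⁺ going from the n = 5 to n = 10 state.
6.53074 eV

The energy levels of a hydrogen-like atom are E_n = -13.6057 Z² eV / n².

Energy at n = 5: E_5 = -13.6057 × 4² / 5² = -8.70764800 eV
Energy at n = 10: E_10 = -13.6057 × 4² / 10² = -2.17691200 eV

The excitation energy is the difference:
ΔE = E_10 - E_5
ΔE = -2.17691200 - (-8.70764800)
ΔE = 6.53074 eV

Since this is positive, energy must be absorbed (photon absorption).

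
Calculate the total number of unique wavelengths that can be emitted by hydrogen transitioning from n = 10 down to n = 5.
15

The electron can occupy levels n = 5, 6, ..., 10 during de-excitation — that is m = 10 - 5 + 1 = 6 distinct levels.

The number of distinct spectral lines equals the number of ways to choose 2 of these m levels (each pair gives one possible emission transition):

Number of lines = m(m-1)/2 = 6×5/2 = 15

These correspond to all possible transitions between the 6 levels:
10 → 9, 10 → 8, 10 → 7, 10 → 6, 10 → 5, 9 → 8, 9 → 7, 9 → 6...

Each transition produces a photon with a unique energy (and thus wavelength). This count does not depend on Z.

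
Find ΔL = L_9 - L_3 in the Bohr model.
6.3274e-34 J·s (or 6ℏ)

In the Bohr model, L_n = nℏ where ℏ = 1.054572e-34 J·s.

L_9 = 9ℏ = 9.491148e-34 J·s
L_3 = 3ℏ = 3.163716e-34 J·s

ΔL = L_9 - L_3 = (9 - 3)ℏ = 6ℏ
ΔL = 6 × 1.054572e-34 J·s = 6.3274e-34 J·s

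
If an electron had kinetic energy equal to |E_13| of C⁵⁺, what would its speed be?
1.00970e+06 m/s (or 0.33680% of c)

The binding energy at n = 13 for C⁵⁺ is:
E_13 = -13.6057 × 6²/13² = -2.89825562 eV
|E_13| = 2.89825562 eV

Convert to Joules:
KE = 2.89825562 eV × (1.602177 × 10⁻¹⁹ J/eV) = 4.6435185e-19 J

Using KE = ½mv²:
v = √(2·KE/m_e)
v = √(2 × 4.6435185e-19 J / 9.10938 × 10⁻³¹ kg)
v = 1.00970e+06 m/s

This is approximately 0.33680% the speed of light.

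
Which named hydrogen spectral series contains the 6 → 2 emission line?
Balmer series

The spectral series in hydrogen are named based on the final (lower) energy level:
- Lyman series: n_final = 1 (ultraviolet)
- Balmer series: n_final = 2 (visible/near-UV)
- Paschen series: n_final = 3 (infrared)
- Brackett series: n_final = 4 (infrared)
- Pfund series: n_final = 5 (far infrared)

Since this transition ends at n = 2, it belongs to the Balmer series.

For reference, this 6 → 2 line has photon energy
ΔE = 13.6057 eV × (1/2² - 1/6²) = 3.02348889 eV,
corresponding to wavelength λ = hc/ΔE = 1239.84 eV·nm / 3.02348889 eV = 410.0693 nm in the visible/near-UV region.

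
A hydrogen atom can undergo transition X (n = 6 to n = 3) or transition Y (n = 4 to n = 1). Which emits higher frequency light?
4 → 1

Calculate the energy for each transition:

Transition 6 → 3:
ΔE₁ = |E_3 - E_6| = |-13.6057/3² - (-13.6057/6²)|
ΔE₁ = |-1.511744444 - (-0.377936111)| = 1.133808 eV

Transition 4 → 1:
ΔE₂ = |E_1 - E_4| = |-13.6057/1² - (-13.6057/4²)|
ΔE₂ = |-13.605700000 - (-0.850356250)| = 12.755344 eV

Since 12.755344 eV > 1.133808 eV, the transition 4 → 1 emits the more energetic photon.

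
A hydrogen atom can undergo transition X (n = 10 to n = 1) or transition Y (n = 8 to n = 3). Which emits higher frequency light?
10 → 1

Calculate the energy for each transition:

Transition 10 → 1:
ΔE₁ = |E_1 - E_10| = |-13.6057/1² - (-13.6057/10²)|
ΔE₁ = |-13.6057000000 - (-0.1360570000)| = 13.4696430 eV

Transition 8 → 3:
ΔE₂ = |E_3 - E_8| = |-13.6057/3² - (-13.6057/8²)|
ΔE₂ = |-1.5117444444 - (-0.2125890625)| = 1.2991554 eV

Since 13.4696430 eV > 1.2991554 eV, the transition 10 → 1 emits the more energetic photon.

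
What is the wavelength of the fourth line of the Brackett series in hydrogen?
1944.03228 nm

The lines of a series are numbered from the longest wavelength (smallest ΔE) outward; the fourth line is the transition from n = n_f + 4 to n_f.
The Brackett series has all transitions ending at n_f = 4.

For H, the fourth line (δ-line) is the jump from n = 8 to n = 4:
E_8 = -13.6057 / 8² = -0.21258906250 eV
E_4 = -13.6057 / 4² = -0.85035625000 eV
ΔE = E_8 - E_4 = 0.63776718750 eV

λ = hc/E = 1239.84 eV·nm / 0.63776718750 eV
λ = 1944.03228 nm

This is the δ-line of the Brackett series in H.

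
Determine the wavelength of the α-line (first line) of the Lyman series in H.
121.5020 nm

The longest wavelength corresponds to the smallest energy transition in the series.
The Lyman series has all transitions ending at n_f = 1.

For H, the first line (α-line) is the jump from n = 2 to n = 1:
E_2 = -13.6057 / 2² = -3.4014250 eV
E_1 = -13.6057 / 1² = -13.6057000 eV
ΔE = E_2 - E_1 = 10.2042750 eV

λ = hc/E = 1239.84 eV·nm / 10.2042750 eV
λ = 121.5020 nm

This is the α-line of the Lyman series in H.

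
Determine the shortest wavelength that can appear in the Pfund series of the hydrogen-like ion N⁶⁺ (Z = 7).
46.493119 nm

The series limit corresponds to the transition from n = ∞ to n = 5.
This is the highest energy (shortest wavelength) transition in the Pfund series.

E_∞ = 0 eV
E_5 = -13.6057 × 7² / 5² = -26.66717200 eV

Energy at series limit:
ΔE = E_∞ - E_5 = 0 - (-26.66717200) = 26.66717200 eV
λ = hc/E = 1239.84 eV·nm / 26.66717200 eV = 46.493119 nm

This energy equals the ionization energy from the n = 5 state of N⁶⁺.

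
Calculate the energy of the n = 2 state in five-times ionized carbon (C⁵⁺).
-122.4513 eV

For hydrogen-like ions, the energy levels scale with Z²:
E_n = -13.6057 Z² / n² eV

For C⁵⁺ (Z = 6) at n = 2:
E_2 = -13.6057 × 6² / 2²
E_2 = -13.6057 × 36 / 4
E_2 = -489.8052 / 4
E_2 = -122.4513 eV

The energy is 36 times more negative than hydrogen at the same n due to the stronger nuclear charge.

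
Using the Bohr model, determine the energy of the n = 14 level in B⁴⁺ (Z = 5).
-1.74 eV

For hydrogen-like ions, the energy levels scale with Z²:
E_n = -13.6057 Z² / n² eV

For B⁴⁺ (Z = 5) at n = 14:
E_14 = -13.6057 × 5² / 14²
E_14 = -13.6057 × 25 / 196
E_14 = -340.1425 / 196
E_14 = -1.74 eV

The energy is 25 times more negative than hydrogen at the same n due to the stronger nuclear charge.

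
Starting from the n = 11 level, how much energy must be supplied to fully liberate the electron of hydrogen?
0.11 eV

The ionization energy is the energy needed to remove the electron completely (n → ∞).

For hydrogen, E_n = -13.6057 eV / n².

At n = 11: E_11 = -13.6057 / 11² = -0.11244 eV
At n = ∞: E_∞ = 0 eV

Ionization energy = E_∞ - E_11 = 0 - (-0.11244) = 0.11244 eV
Ionization energy ≈ 0.11 eV

This is also called the binding energy of the electron in state n = 11.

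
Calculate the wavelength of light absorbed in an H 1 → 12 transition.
91.76376 nm

First, find the transition energy using E_n = -13.6057 / n² eV:
E_1 = -13.6057 / 1² = -13.6057000 eV
E_12 = -13.6057 / 12² = -0.0944840 eV

Photon energy: |ΔE| = |E_12 - E_1| = 13.5112160 eV

Convert to wavelength using E = hc/λ with hc = 1239.84 eV·nm:
λ = hc/E = 1239.84 eV·nm / 13.5112160 eV
λ = 91.76376 nm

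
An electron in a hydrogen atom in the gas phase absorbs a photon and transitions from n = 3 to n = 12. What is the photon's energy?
1.42 eV

The energy levels of a hydrogen-like atom are E_n = -13.6057 eV / n².

Energy at n = 3: E_3 = -13.6057 / 3² = -1.51174 eV
Energy at n = 12: E_12 = -13.6057 / 12² = -0.09448 eV

The excitation energy is the difference:
ΔE = E_12 - E_3
ΔE = -0.09448 - (-1.51174)
ΔE = 1.42 eV

Since this is positive, energy must be absorbed (photon absorption).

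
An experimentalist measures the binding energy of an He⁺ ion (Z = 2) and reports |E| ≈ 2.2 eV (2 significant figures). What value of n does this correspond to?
n = 5

The exact energy levels follow E_n = -13.6057 Z² / n² eV with Z = 2.

The measured value (-2.2 eV) is reported to only 2 significant figures, so we must test candidate n values and see which one matches to that precision.

Candidate energies:
  n = 3:  E = -13.6057 × 2² / 3² = -6.04698 eV
  n = 4:  E = -13.6057 × 2² / 4² = -3.40143 eV
  n = 5:  E = -13.6057 × 2² / 5² = -2.17691 eV  ← matches
  n = 6:  E = -13.6057 × 2² / 6² = -1.51174 eV
  n = 7:  E = -13.6057 × 2² / 7² = -1.11067 eV

Checking against the measurement of -2.2 eV (2 sig figs), only n = 5 agrees:
E_5 = -2.17691 eV, which rounds to -2.2 eV ✓

Therefore n = 5.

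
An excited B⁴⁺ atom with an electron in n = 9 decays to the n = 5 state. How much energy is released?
9.40641 eV

The energy levels are E_n = -13.6057 Z² eV / n².

Energy at n = 9: E_9 = -13.6057 × 5² / 9² = -4.19929012 eV
Energy at n = 5: E_5 = -13.6057 × 5² / 5² = -13.60570000 eV

For emission (electron falling to lower state), the photon energy is:
E_photon = E_9 - E_5 = |-4.19929012 - (-13.60570000)|
E_photon = 9.40641 eV

This energy is carried away by the emitted photon.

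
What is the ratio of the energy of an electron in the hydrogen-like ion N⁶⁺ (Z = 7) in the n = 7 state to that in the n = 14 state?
4.0000

Using E_n = -13.6057 Z² / n² eV with Z = 7:

E_7 = -13.6057 × 7² / 7² = -666.6793 / 49 = -13.6057000000 eV
E_14 = -13.6057 × 7² / 14² = -666.6793 / 196 = -3.4014250000 eV

The ratio is:
E_7/E_14 = (-13.6057000000) / (-3.4014250000)
E_7/E_14 = (-666.6793/49) / (-666.6793/196)
E_7/E_14 = 196/49
E_7/E_14 = 4.0000
(Note: the Z² factors cancel in the ratio.)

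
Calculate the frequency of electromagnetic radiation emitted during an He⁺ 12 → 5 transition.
4.34991e+14 Hz

First, find the transition energy:
E_12 = -13.6057 × 2² / 12² = -0.37793611 eV
E_5 = -13.6057 × 2² / 5² = -2.17691200 eV
|ΔE| = |E_5 - E_12| = 1.79897589 eV

Convert to Joules: E = 1.79897589 eV × (1.602177 × 10⁻¹⁹ J/eV) = 2.8822778e-19 J

Using E = hf:
f = E/h = 2.8822778e-19 J / (6.62607 × 10⁻³⁴ J·s)
f = 4.34991e+14 Hz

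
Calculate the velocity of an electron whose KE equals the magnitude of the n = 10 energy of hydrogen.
2.188e+05 m/s (or 0.073% of c)

The binding energy at n = 10 for hydrogen is:
E_10 = -13.6057/10² = -0.1360570 eV
|E_10| = 0.1360570 eV

Convert to Joules:
KE = 0.1360570 eV × (1.602177 × 10⁻¹⁹ J/eV) = 2.17987e-20 J

Using KE = ½mv²:
v = √(2·KE/m_e)
v = √(2 × 2.17987e-20 J / 9.10938 × 10⁻³¹ kg)
v = 2.188e+05 m/s

This is approximately 0.073% the speed of light.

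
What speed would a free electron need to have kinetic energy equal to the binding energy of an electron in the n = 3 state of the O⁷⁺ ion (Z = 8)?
5.834e+06 m/s (or 1.94596% of c)

The binding energy at n = 3 for O⁷⁺ is:
E_3 = -13.6057 × 8²/3² = -96.7516444 eV
|E_3| = 96.7516444 eV

Convert to Joules:
KE = 96.7516444 eV × (1.602177 × 10⁻¹⁹ J/eV) = 1.55013e-17 J

Using KE = ½mv²:
v = √(2·KE/m_e)
v = √(2 × 1.55013e-17 J / 9.10938 × 10⁻³¹ kg)
v = 5.834e+06 m/s

This is approximately 1.94596% the speed of light.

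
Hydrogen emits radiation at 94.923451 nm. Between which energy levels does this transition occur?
n = 5 → n = 1

First, find the photon energy from the wavelength (hc = 1239.84 eV·nm):
E = hc/λ = 1239.84 eV·nm / 94.923451 nm = 13.061472 eV

The energy levels of hydrogen satisfy E_n = -13.6057 / n² eV, so an emission n_i → n_f releases
ΔE = 13.6057 × (1/n_f² − 1/n_i²) eV.

Setting ΔE equal to the photon energy:
1/n_f² − 1/n_i² = 13.061472 / 13.6057 = 0.96000000

Since 1/n_i² must be positive, we need 1/n_f² > 0.96000000, i.e. n_f ≤ 1. For each allowed n_f, solve n_i = (1/n_f² − 0.96000000)^(−1/2) and check whether it is a whole number:
  n_f = 1: 1/n_i² = 1.00000000 − 0.96000000 = 0.04000000 → n_i = 5.000  → integer, n_i = 5 ✓

Only n_f = 1 gives an integer upper level, n_i = 5.

The transition is from n = 5 to n = 1 (emission).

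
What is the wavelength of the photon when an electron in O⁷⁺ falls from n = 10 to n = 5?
47.4617 nm

First, find the transition energy using E_n = -13.6057 Z² / n² eV:
E_10 = -13.6057 × 8² / 10² = -8.707648 eV
E_5 = -13.6057 × 8² / 5² = -34.830592 eV

Photon energy: |ΔE| = |E_5 - E_10| = 26.122944 eV

Convert to wavelength using E = hc/λ with hc = 1239.84 eV·nm:
λ = hc/E = 1239.84 eV·nm / 26.122944 eV
λ = 47.4617 nm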